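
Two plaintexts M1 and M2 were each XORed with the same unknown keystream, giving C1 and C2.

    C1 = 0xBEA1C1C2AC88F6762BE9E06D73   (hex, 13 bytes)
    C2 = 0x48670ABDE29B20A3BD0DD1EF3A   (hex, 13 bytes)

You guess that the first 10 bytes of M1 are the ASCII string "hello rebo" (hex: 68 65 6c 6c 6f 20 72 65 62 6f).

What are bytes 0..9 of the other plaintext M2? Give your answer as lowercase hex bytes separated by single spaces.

First, C1 ⊕ C2 = (M1 ⊕ K) ⊕ (M2 ⊕ K) = M1 ⊕ M2, so the key drops out. Then M2 = (M1 ⊕ M2) ⊕ M1 over the first 10 bytes.
byte 0: (be ^ 48) ^ 68 = f6 ^ 68 = 9e
byte 1: (a1 ^ 67) ^ 65 = c6 ^ 65 = a3
byte 2: (c1 ^ 0a) ^ 6c = cb ^ 6c = a7
byte 3: (c2 ^ bd) ^ 6c = 7f ^ 6c = 13
byte 4: (ac ^ e2) ^ 6f = 4e ^ 6f = 21
byte 5: (88 ^ 9b) ^ 20 = 13 ^ 20 = 33
byte 6: (f6 ^ 20) ^ 72 = d6 ^ 72 = a4
byte 7: (76 ^ a3) ^ 65 = d5 ^ 65 = b0
byte 8: (2b ^ bd) ^ 62 = 96 ^ 62 = f4
byte 9: (e9 ^ 0d) ^ 6f = e4 ^ 6f = 8b

9e a3 a7 13 21 33 a4 b0 f4 8b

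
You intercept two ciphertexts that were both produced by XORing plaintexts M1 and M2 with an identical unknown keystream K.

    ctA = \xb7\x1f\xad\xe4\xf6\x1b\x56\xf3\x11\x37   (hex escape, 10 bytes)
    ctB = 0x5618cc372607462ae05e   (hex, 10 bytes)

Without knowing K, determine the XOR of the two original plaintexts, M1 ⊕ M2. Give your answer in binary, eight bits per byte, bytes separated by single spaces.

11100001 00000111 01100001 11010011 11010000 00011100 00010000 11011001 11110001 01101001

ctA ⊕ ctB = (M1 ⊕ K) ⊕ (M2 ⊕ K) = M1 ⊕ M2 — the shared key cancels under XOR.
byte 0: b7 xor 56 = e1
byte 1: 1f xor 18 = 07
byte 2: ad xor cc = 61
byte 3: e4 xor 37 = d3
byte 4: f6 xor 26 = d0
byte 5: 1b xor 07 = 1c
byte 6: 56 xor 46 = 10
byte 7: f3 xor 2a = d9
byte 8: 11 xor e0 = f1
byte 9: 37 xor 5e = 69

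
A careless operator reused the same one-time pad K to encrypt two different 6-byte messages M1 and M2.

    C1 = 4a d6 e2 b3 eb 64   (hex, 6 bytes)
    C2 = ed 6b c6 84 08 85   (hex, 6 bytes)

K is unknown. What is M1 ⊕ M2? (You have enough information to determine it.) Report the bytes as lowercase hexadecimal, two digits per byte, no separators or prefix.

C1 ⊕ C2 = (M1 ⊕ K) ⊕ (M2 ⊕ K) = M1 ⊕ M2 — the shared key cancels under XOR.
4a ⊕ ed = a7
d6 ⊕ 6b = bd
e2 ⊕ c6 = 24
b3 ⊕ 84 = 37
eb ⊕ 08 = e3
64 ⊕ 85 = e1

a7bd2437e3e1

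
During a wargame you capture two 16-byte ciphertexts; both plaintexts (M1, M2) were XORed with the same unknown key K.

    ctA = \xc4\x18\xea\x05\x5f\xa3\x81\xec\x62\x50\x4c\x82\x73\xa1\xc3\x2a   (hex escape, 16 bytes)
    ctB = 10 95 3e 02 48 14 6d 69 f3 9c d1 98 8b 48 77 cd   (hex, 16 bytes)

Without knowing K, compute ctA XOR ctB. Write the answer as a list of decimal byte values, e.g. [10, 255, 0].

ctA ⊕ ctB = (M1 ⊕ K) ⊕ (M2 ⊕ K) = M1 ⊕ M2 — the shared key cancels under XOR.
byte 0: 196 xor  16 = 212
byte 1:  24 xor 149 = 141
byte 2: 234 xor  62 = 212
byte 3:   5 xor   2 =   7
byte 4:  95 xor  72 =  23
byte 5: 163 xor  20 = 183
byte 6: 129 xor 109 = 236
byte 7: 236 xor 105 = 133
byte 8:  98 xor 243 = 145
byte 9:  80 xor 156 = 204
byte 10:  76 xor 209 = 157
byte 11: 130 xor 152 =  26
byte 12: 115 xor 139 = 248
byte 13: 161 xor  72 = 233
byte 14: 195 xor 119 = 180
byte 15:  42 xor 205 = 231

[212, 141, 212, 7, 23, 183, 236, 133, 145, 204, 157, 26, 248, 233, 180, 231]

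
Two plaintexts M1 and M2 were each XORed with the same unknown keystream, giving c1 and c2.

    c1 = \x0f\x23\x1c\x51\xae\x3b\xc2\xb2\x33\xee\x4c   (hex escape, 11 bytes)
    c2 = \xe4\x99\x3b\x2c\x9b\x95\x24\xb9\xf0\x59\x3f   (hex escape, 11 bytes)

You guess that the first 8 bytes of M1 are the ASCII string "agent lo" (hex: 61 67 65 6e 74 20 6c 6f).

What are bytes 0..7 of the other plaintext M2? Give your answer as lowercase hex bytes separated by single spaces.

First, c1 ⊕ c2 = (M1 ⊕ K) ⊕ (M2 ⊕ K) = M1 ⊕ M2, so the key drops out. Then M2 = (M1 ⊕ M2) ⊕ M1 over the first 8 bytes.
byte 0: (0f ⊕ e4) ⊕ 61 = eb ⊕ 61 = 8a
byte 1: (23 ⊕ 99) ⊕ 67 = ba ⊕ 67 = dd
byte 2: (1c ⊕ 3b) ⊕ 65 = 27 ⊕ 65 = 42
byte 3: (51 ⊕ 2c) ⊕ 6e = 7d ⊕ 6e = 13
byte 4: (ae ⊕ 9b) ⊕ 74 = 35 ⊕ 74 = 41
byte 5: (3b ⊕ 95) ⊕ 20 = ae ⊕ 20 = 8e
byte 6: (c2 ⊕ 24) ⊕ 6c = e6 ⊕ 6c = 8a
byte 7: (b2 ⊕ b9) ⊕ 6f = 0b ⊕ 6f = 64

8a dd 42 13 41 8e 8a 64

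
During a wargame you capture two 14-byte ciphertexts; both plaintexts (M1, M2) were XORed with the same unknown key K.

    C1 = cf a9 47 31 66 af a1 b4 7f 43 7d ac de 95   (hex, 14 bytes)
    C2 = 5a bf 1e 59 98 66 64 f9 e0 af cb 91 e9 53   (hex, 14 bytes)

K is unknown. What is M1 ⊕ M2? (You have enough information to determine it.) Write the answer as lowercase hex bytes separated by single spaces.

95 16 59 68 fe c9 c5 4d 9f ec b6 3d 37 c6

C1 ⊕ C2 = (M1 ⊕ K) ⊕ (M2 ⊕ K) = M1 ⊕ M2 — the shared key cancels under XOR.
11001111 xor 01011010 = 10010101
10101001 xor 10111111 = 00010110
01000111 xor 00011110 = 01011001
00110001 xor 01011001 = 01101000
01100110 xor 10011000 = 11111110
10101111 xor 01100110 = 11001001
10100001 xor 01100100 = 11000101
10110100 xor 11111001 = 01001101
01111111 xor 11100000 = 10011111
01000011 xor 10101111 = 11101100
01111101 xor 11001011 = 10110110
10101100 xor 10010001 = 00111101
11011110 xor 11101001 = 00110111
10010101 xor 01010011 = 11000110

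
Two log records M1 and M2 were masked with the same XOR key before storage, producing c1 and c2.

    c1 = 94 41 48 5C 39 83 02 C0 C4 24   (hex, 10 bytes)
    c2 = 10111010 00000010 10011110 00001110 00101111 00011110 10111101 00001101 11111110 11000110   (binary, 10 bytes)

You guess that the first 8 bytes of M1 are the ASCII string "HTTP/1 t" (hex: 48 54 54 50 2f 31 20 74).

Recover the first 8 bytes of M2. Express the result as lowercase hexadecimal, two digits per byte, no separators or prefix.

6617820239ac9fb9

First, c1 ⊕ c2 = (M1 ⊕ K) ⊕ (M2 ⊕ K) = M1 ⊕ M2, so the key drops out. Then M2 = (M1 ⊕ M2) ⊕ M1 over the first 8 bytes.
byte 0: (94 ^ ba) ^ 48 = 2e ^ 48 = 66
byte 1: (41 ^ 02) ^ 54 = 43 ^ 54 = 17
byte 2: (48 ^ 9e) ^ 54 = d6 ^ 54 = 82
byte 3: (5c ^ 0e) ^ 50 = 52 ^ 50 = 02
byte 4: (39 ^ 2f) ^ 2f = 16 ^ 2f = 39
byte 5: (83 ^ 1e) ^ 31 = 9d ^ 31 = ac
byte 6: (02 ^ bd) ^ 20 = bf ^ 20 = 9f
byte 7: (c0 ^ 0d) ^ 74 = cd ^ 74 = b9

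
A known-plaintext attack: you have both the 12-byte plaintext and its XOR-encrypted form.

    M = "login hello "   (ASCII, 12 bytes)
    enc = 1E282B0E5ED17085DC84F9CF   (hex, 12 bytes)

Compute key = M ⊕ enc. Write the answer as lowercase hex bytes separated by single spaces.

72 47 4c 67 30 f1 18 e0 b0 e8 96 ef

Since enc = M ⊕ key, XORing both sides with M gives key = M ⊕ enc.
byte 0: 6c XOR 1e = 72
byte 1: 6f XOR 28 = 47
byte 2: 67 XOR 2b = 4c
byte 3: 69 XOR 0e = 67
byte 4: 6e XOR 5e = 30
byte 5: 20 XOR d1 = f1
byte 6: 68 XOR 70 = 18
byte 7: 65 XOR 85 = e0
byte 8: 6c XOR dc = b0
byte 9: 6c XOR 84 = e8
byte 10: 6f XOR f9 = 96
byte 11: 20 XOR cf = ef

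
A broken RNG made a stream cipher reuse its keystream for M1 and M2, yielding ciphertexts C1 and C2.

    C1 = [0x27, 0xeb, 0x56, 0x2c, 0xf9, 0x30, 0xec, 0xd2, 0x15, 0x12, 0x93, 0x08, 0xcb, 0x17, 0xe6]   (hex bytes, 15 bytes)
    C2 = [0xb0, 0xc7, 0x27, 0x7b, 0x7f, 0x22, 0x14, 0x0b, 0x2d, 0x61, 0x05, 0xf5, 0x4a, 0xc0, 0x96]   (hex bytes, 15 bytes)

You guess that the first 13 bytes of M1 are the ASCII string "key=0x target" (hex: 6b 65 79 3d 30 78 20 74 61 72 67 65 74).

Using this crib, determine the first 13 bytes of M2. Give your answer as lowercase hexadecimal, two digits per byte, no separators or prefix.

First, C1 ⊕ C2 = (M1 ⊕ K) ⊕ (M2 ⊕ K) = M1 ⊕ M2, so the key drops out. Then M2 = (M1 ⊕ M2) ⊕ M1 over the first 13 bytes.
byte 0: (27 ⊕ b0) ⊕ 6b = 97 ⊕ 6b = fc
byte 1: (eb ⊕ c7) ⊕ 65 = 2c ⊕ 65 = 49
byte 2: (56 ⊕ 27) ⊕ 79 = 71 ⊕ 79 = 08
byte 3: (2c ⊕ 7b) ⊕ 3d = 57 ⊕ 3d = 6a
byte 4: (f9 ⊕ 7f) ⊕ 30 = 86 ⊕ 30 = b6
byte 5: (30 ⊕ 22) ⊕ 78 = 12 ⊕ 78 = 6a
byte 6: (ec ⊕ 14) ⊕ 20 = f8 ⊕ 20 = d8
byte 7: (d2 ⊕ 0b) ⊕ 74 = d9 ⊕ 74 = ad
byte 8: (15 ⊕ 2d) ⊕ 61 = 38 ⊕ 61 = 59
byte 9: (12 ⊕ 61) ⊕ 72 = 73 ⊕ 72 = 01
byte 10: (93 ⊕ 05) ⊕ 67 = 96 ⊕ 67 = f1
byte 11: (08 ⊕ f5) ⊕ 65 = fd ⊕ 65 = 98
byte 12: (cb ⊕ 4a) ⊕ 74 = 81 ⊕ 74 = f5

fc49086ab66ad8ad5901f198f5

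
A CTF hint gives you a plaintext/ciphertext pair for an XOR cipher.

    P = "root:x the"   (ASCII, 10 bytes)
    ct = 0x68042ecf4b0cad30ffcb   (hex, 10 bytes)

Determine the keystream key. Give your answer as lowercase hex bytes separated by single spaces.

Since ct = P ⊕ key, XORing both sides with P gives key = P ⊕ ct.
72 ⊕ 68 = 1a
6f ⊕ 04 = 6b
6f ⊕ 2e = 41
74 ⊕ cf = bb
3a ⊕ 4b = 71
78 ⊕ 0c = 74
20 ⊕ ad = 8d
74 ⊕ 30 = 44
68 ⊕ ff = 97
65 ⊕ cb = ae

1a 6b 41 bb 71 74 8d 44 97 ae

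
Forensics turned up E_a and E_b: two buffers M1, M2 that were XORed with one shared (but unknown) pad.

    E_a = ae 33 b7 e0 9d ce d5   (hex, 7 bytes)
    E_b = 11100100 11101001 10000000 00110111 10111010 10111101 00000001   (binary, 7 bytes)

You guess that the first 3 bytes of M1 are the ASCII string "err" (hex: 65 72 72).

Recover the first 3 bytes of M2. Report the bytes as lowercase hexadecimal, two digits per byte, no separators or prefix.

2fa845

First, E_a ⊕ E_b = (M1 ⊕ K) ⊕ (M2 ⊕ K) = M1 ⊕ M2, so the key drops out. Then M2 = (M1 ⊕ M2) ⊕ M1 over the first 3 bytes.
byte 0: (ae ⊕ e4) ⊕ 65 = 4a ⊕ 65 = 2f
byte 1: (33 ⊕ e9) ⊕ 72 = da ⊕ 72 = a8
byte 2: (b7 ⊕ 80) ⊕ 72 = 37 ⊕ 72 = 45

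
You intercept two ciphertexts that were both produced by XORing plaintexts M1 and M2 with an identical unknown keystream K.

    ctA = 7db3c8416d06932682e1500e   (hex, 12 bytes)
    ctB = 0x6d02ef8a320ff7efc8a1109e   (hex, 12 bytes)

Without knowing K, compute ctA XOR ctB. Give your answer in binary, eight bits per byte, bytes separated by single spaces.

00010000 10110001 00100111 11001011 01011111 00001001 01100100 11001001 01001010 01000000 01000000 10010000

ctA ⊕ ctB = (M1 ⊕ K) ⊕ (M2 ⊕ K) = M1 ⊕ M2 — the shared key cancels under XOR.
byte 0: 7d XOR 6d = 10
byte 1: b3 XOR 02 = b1
byte 2: c8 XOR ef = 27
byte 3: 41 XOR 8a = cb
byte 4: 6d XOR 32 = 5f
byte 5: 06 XOR 0f = 09
byte 6: 93 XOR f7 = 64
byte 7: 26 XOR ef = c9
byte 8: 82 XOR c8 = 4a
byte 9: e1 XOR a1 = 40
byte 10: 50 XOR 10 = 40
byte 11: 0e XOR 9e = 90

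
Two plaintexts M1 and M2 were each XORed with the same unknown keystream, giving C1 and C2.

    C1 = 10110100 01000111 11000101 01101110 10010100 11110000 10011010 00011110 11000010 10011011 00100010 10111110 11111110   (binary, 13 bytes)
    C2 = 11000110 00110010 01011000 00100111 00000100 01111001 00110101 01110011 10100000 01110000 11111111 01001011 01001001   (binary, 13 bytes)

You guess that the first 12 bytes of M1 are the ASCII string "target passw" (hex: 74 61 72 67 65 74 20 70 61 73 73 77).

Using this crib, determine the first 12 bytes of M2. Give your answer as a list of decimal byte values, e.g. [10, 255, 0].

First, C1 ⊕ C2 = (M1 ⊕ K) ⊕ (M2 ⊕ K) = M1 ⊕ M2, so the key drops out. Then M2 = (M1 ⊕ M2) ⊕ M1 over the first 12 bytes.
byte 0: (b4 xor c6) xor 74 = 72 xor 74 = 06
byte 1: (47 xor 32) xor 61 = 75 xor 61 = 14
byte 2: (c5 xor 58) xor 72 = 9d xor 72 = ef
byte 3: (6e xor 27) xor 67 = 49 xor 67 = 2e
byte 4: (94 xor 04) xor 65 = 90 xor 65 = f5
byte 5: (f0 xor 79) xor 74 = 89 xor 74 = fd
byte 6: (9a xor 35) xor 20 = af xor 20 = 8f
byte 7: (1e xor 73) xor 70 = 6d xor 70 = 1d
byte 8: (c2 xor a0) xor 61 = 62 xor 61 = 03
byte 9: (9b xor 70) xor 73 = eb xor 73 = 98
byte 10: (22 xor ff) xor 73 = dd xor 73 = ae
byte 11: (be xor 4b) xor 77 = f5 xor 77 = 82

[6, 20, 239, 46, 245, 253, 143, 29, 3, 152, 174, 130]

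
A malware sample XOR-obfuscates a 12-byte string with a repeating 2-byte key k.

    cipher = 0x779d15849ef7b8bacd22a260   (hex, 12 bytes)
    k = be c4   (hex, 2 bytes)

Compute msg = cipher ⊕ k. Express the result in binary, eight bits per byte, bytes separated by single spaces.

The 2-byte key repeats, so the effective keystream is be c4 be c4 be c4 be c4 be c4 be c4.
byte 0: 77 xor be = c9
byte 1: 9d xor c4 = 59
byte 2: 15 xor be = ab
byte 3: 84 xor c4 = 40
byte 4: 9e xor be = 20
byte 5: f7 xor c4 = 33
byte 6: b8 xor be = 06
byte 7: ba xor c4 = 7e
byte 8: cd xor be = 73
byte 9: 22 xor c4 = e6
byte 10: a2 xor be = 1c
byte 11: 60 xor c4 = a4

11001001 01011001 10101011 01000000 00100000 00110011 00000110 01111110 01110011 11100110 00011100 10100100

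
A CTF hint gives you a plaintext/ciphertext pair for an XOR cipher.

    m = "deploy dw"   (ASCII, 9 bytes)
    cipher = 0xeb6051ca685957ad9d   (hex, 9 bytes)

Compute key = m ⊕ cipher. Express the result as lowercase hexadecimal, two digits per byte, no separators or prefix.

Since cipher = m ⊕ key, XORing both sides with m gives key = m ⊕ cipher.
byte 0: 64 ^ eb = 8f
byte 1: 65 ^ 60 = 05
byte 2: 70 ^ 51 = 21
byte 3: 6c ^ ca = a6
byte 4: 6f ^ 68 = 07
byte 5: 79 ^ 59 = 20
byte 6: 20 ^ 57 = 77
byte 7: 64 ^ ad = c9
byte 8: 77 ^ 9d = ea

8f0521a6072077c9ea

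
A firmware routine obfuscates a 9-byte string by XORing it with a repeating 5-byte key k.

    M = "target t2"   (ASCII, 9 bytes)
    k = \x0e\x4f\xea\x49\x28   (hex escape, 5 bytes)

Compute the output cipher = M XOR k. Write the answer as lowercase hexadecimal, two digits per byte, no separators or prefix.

7a2e982e4d7a6f9e7b

The 5-byte key repeats, so the effective keystream is 0e 4f ea 49 28 0e 4f ea 49.
byte 0: 116 XOR  14 = 122
byte 1:  97 XOR  79 =  46
byte 2: 114 XOR 234 = 152
byte 3: 103 XOR  73 =  46
byte 4: 101 XOR  40 =  77
byte 5: 116 XOR  14 = 122
byte 6:  32 XOR  79 = 111
byte 7: 116 XOR 234 = 158
byte 8:  50 XOR  73 = 123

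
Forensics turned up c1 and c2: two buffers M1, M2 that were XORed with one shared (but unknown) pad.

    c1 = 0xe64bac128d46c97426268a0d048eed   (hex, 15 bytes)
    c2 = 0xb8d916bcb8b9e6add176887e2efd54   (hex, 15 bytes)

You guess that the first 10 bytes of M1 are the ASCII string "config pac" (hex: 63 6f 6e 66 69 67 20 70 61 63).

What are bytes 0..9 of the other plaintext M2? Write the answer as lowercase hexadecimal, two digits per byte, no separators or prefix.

First, c1 ⊕ c2 = (M1 ⊕ K) ⊕ (M2 ⊕ K) = M1 ⊕ M2, so the key drops out. Then M2 = (M1 ⊕ M2) ⊕ M1 over the first 10 bytes.
byte 0: (e6 xor b8) xor 63 = 5e xor 63 = 3d
byte 1: (4b xor d9) xor 6f = 92 xor 6f = fd
byte 2: (ac xor 16) xor 6e = ba xor 6e = d4
byte 3: (12 xor bc) xor 66 = ae xor 66 = c8
byte 4: (8d xor b8) xor 69 = 35 xor 69 = 5c
byte 5: (46 xor b9) xor 67 = ff xor 67 = 98
byte 6: (c9 xor e6) xor 20 = 2f xor 20 = 0f
byte 7: (74 xor ad) xor 70 = d9 xor 70 = a9
byte 8: (26 xor d1) xor 61 = f7 xor 61 = 96
byte 9: (26 xor 76) xor 63 = 50 xor 63 = 33

3dfdd4c85c980fa99633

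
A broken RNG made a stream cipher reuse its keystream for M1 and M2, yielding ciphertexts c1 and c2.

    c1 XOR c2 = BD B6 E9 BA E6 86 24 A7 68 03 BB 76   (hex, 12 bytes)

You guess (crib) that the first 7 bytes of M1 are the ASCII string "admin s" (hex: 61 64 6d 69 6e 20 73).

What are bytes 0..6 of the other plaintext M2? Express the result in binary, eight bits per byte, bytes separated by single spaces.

Since c1 ⊕ c2 = M1 ⊕ M2, XORing with the guessed M1 bytes yields the corresponding M2 bytes: M2 = (c1 ⊕ c2) ⊕ M1.
bd ^ 61 = dc
b6 ^ 64 = d2
e9 ^ 6d = 84
ba ^ 69 = d3
e6 ^ 6e = 88
86 ^ 20 = a6
24 ^ 73 = 57

11011100 11010010 10000100 11010011 10001000 10100110 01010111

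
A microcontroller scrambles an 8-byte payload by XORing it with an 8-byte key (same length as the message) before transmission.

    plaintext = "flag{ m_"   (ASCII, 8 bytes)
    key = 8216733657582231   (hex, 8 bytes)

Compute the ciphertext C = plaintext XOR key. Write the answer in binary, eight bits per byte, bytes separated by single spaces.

11100100 01111010 00010010 01010001 00101100 01111000 01001111 01101110

byte 0: 66 xor 82 = e4
byte 1: 6c xor 16 = 7a
byte 2: 61 xor 73 = 12
byte 3: 67 xor 36 = 51
byte 4: 7b xor 57 = 2c
byte 5: 20 xor 58 = 78
byte 6: 6d xor 22 = 4f
byte 7: 5f xor 31 = 6e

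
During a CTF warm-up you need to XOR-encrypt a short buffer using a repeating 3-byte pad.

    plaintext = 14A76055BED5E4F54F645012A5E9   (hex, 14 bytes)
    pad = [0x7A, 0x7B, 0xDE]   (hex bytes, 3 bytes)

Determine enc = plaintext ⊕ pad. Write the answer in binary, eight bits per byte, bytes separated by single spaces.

The 3-byte key repeats, so the effective keystream is 7a 7b de 7a 7b de 7a 7b de 7a 7b de 7a 7b.
byte 0:  20 ⊕ 122 = 110
byte 1: 167 ⊕ 123 = 220
byte 2:  96 ⊕ 222 = 190
byte 3:  85 ⊕ 122 =  47
byte 4: 190 ⊕ 123 = 197
byte 5: 213 ⊕ 222 =  11
byte 6: 228 ⊕ 122 = 158
byte 7: 245 ⊕ 123 = 142
byte 8:  79 ⊕ 222 = 145
byte 9: 100 ⊕ 122 =  30
byte 10:  80 ⊕ 123 =  43
byte 11:  18 ⊕ 222 = 204
byte 12: 165 ⊕ 122 = 223
byte 13: 233 ⊕ 123 = 146

01101110 11011100 10111110 00101111 11000101 00001011 10011110 10001110 10010001 00011110 00101011 11001100 11011111 10010010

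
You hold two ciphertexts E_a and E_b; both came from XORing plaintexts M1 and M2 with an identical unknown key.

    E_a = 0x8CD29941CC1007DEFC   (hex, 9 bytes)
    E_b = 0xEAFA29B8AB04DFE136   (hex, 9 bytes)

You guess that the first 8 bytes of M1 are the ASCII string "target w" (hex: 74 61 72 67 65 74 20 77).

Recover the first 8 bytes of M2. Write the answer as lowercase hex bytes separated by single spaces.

12 49 c2 9e 02 60 f8 48

First, E_a ⊕ E_b = (M1 ⊕ K) ⊕ (M2 ⊕ K) = M1 ⊕ M2, so the key drops out. Then M2 = (M1 ⊕ M2) ⊕ M1 over the first 8 bytes.
byte 0: (8c xor ea) xor 74 = 66 xor 74 = 12
byte 1: (d2 xor fa) xor 61 = 28 xor 61 = 49
byte 2: (99 xor 29) xor 72 = b0 xor 72 = c2
byte 3: (41 xor b8) xor 67 = f9 xor 67 = 9e
byte 4: (cc xor ab) xor 65 = 67 xor 65 = 02
byte 5: (10 xor 04) xor 74 = 14 xor 74 = 60
byte 6: (07 xor df) xor 20 = d8 xor 20 = f8
byte 7: (de xor e1) xor 77 = 3f xor 77 = 48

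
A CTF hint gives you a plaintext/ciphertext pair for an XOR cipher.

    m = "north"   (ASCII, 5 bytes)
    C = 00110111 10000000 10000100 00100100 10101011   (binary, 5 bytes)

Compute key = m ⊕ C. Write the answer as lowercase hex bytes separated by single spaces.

59 ef f6 50 c3

Since C = m ⊕ key, XORing both sides with m gives key = m ⊕ C.
byte 0: 6e XOR 37 = 59
byte 1: 6f XOR 80 = ef
byte 2: 72 XOR 84 = f6
byte 3: 74 XOR 24 = 50
byte 4: 68 XOR ab = c3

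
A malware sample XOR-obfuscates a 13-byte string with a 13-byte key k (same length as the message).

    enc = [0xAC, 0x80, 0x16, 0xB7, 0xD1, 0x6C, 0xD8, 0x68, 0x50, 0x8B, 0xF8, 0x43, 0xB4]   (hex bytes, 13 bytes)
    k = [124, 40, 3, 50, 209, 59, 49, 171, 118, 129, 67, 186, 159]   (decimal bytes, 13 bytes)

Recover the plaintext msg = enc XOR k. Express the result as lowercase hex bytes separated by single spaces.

d0 a8 15 85 00 57 e9 c3 26 0a bb f9 2b

XOR is its own inverse, so applying the key byte-wise gives the result directly.
10101100 ⊕ 01111100 = 11010000
10000000 ⊕ 00101000 = 10101000
00010110 ⊕ 00000011 = 00010101
10110111 ⊕ 00110010 = 10000101
11010001 ⊕ 11010001 = 00000000
01101100 ⊕ 00111011 = 01010111
11011000 ⊕ 00110001 = 11101001
01101000 ⊕ 10101011 = 11000011
01010000 ⊕ 01110110 = 00100110
10001011 ⊕ 10000001 = 00001010
11111000 ⊕ 01000011 = 10111011
01000011 ⊕ 10111010 = 11111001
10110100 ⊕ 10011111 = 00101011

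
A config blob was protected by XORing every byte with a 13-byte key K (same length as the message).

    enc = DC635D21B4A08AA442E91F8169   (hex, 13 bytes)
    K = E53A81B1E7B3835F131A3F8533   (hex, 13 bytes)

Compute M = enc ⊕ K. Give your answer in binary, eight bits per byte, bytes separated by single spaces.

XOR is its own inverse, so applying the key byte-wise gives the result directly.
220 ⊕ 229 =  57
 99 ⊕  58 =  89
 93 ⊕ 129 = 220
 33 ⊕ 177 = 144
180 ⊕ 231 =  83
160 ⊕ 179 =  19
138 ⊕ 131 =   9
164 ⊕  95 = 251
 66 ⊕  19 =  81
233 ⊕  26 = 243
 31 ⊕  63 =  32
129 ⊕ 133 =   4
105 ⊕  51 =  90

00111001 01011001 11011100 10010000 01010011 00010011 00001001 11111011 01010001 11110011 00100000 00000100 01011010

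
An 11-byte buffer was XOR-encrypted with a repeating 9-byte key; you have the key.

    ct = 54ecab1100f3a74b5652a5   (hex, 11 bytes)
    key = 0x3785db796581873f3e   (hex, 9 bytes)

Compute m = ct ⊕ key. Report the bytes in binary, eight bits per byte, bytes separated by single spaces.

01100011 01101001 01110000 01101000 01100101 01110010 00100000 01110100 01101000 01100101 00100000

The 9-byte key repeats, so the effective keystream is 37 85 db 79 65 81 87 3f 3e 37 85.
byte 0: 54 ^ 37 = 63
byte 1: ec ^ 85 = 69
byte 2: ab ^ db = 70
byte 3: 11 ^ 79 = 68
byte 4: 00 ^ 65 = 65
byte 5: f3 ^ 81 = 72
byte 6: a7 ^ 87 = 20
byte 7: 4b ^ 3f = 74
byte 8: 56 ^ 3e = 68
byte 9: 52 ^ 37 = 65
byte 10: a5 ^ 85 = 20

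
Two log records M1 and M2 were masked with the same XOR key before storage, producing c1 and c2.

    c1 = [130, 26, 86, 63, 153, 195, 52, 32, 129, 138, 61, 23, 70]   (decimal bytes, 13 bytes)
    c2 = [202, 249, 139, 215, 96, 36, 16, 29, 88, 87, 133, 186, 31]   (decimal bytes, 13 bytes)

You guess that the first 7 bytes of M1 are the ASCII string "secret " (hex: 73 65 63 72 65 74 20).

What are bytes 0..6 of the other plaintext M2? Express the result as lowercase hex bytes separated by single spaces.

3b 86 be 9a 9c 93 04

First, c1 ⊕ c2 = (M1 ⊕ K) ⊕ (M2 ⊕ K) = M1 ⊕ M2, so the key drops out. Then M2 = (M1 ⊕ M2) ⊕ M1 over the first 7 bytes.
byte 0: (82 XOR ca) XOR 73 = 48 XOR 73 = 3b
byte 1: (1a XOR f9) XOR 65 = e3 XOR 65 = 86
byte 2: (56 XOR 8b) XOR 63 = dd XOR 63 = be
byte 3: (3f XOR d7) XOR 72 = e8 XOR 72 = 9a
byte 4: (99 XOR 60) XOR 65 = f9 XOR 65 = 9c
byte 5: (c3 XOR 24) XOR 74 = e7 XOR 74 = 93
byte 6: (34 XOR 10) XOR 20 = 24 XOR 20 = 04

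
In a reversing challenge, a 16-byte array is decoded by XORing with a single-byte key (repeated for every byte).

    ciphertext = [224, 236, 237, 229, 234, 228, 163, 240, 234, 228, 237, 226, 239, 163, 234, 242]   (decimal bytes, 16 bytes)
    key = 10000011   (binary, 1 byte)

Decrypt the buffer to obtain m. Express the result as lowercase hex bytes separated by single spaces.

The 1-byte key repeats, so the effective keystream is 83 83 83 83 83 83 83 83 83 83 83 83 83 83 83 83.
byte 0: e0 ^ 83 = 63
byte 1: ec ^ 83 = 6f
byte 2: ed ^ 83 = 6e
byte 3: e5 ^ 83 = 66
byte 4: ea ^ 83 = 69
byte 5: e4 ^ 83 = 67
byte 6: a3 ^ 83 = 20
byte 7: f0 ^ 83 = 73
byte 8: ea ^ 83 = 69
byte 9: e4 ^ 83 = 67
byte 10: ed ^ 83 = 6e
byte 11: e2 ^ 83 = 61
byte 12: ef ^ 83 = 6c
byte 13: a3 ^ 83 = 20
byte 14: ea ^ 83 = 69
byte 15: f2 ^ 83 = 71

63 6f 6e 66 69 67 20 73 69 67 6e 61 6c 20 69 71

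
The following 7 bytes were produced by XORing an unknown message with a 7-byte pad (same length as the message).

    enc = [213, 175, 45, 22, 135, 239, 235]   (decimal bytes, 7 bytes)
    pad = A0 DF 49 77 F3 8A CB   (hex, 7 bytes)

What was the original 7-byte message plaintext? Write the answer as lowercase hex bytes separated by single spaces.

XOR is its own inverse, so applying the key byte-wise gives the result directly.
d5 XOR a0 = 75
af XOR df = 70
2d XOR 49 = 64
16 XOR 77 = 61
87 XOR f3 = 74
ef XOR 8a = 65
eb XOR cb = 20

75 70 64 61 74 65 20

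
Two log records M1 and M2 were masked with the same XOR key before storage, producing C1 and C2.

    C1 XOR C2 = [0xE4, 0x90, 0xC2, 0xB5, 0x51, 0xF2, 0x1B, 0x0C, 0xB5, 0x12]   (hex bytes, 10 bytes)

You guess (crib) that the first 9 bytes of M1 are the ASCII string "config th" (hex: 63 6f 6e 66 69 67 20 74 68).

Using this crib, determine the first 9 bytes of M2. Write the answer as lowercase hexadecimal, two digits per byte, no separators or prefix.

Since C1 ⊕ C2 = M1 ⊕ M2, XORing with the guessed M1 bytes yields the corresponding M2 bytes: M2 = (C1 ⊕ C2) ⊕ M1.
e4 ⊕ 63 = 87
90 ⊕ 6f = ff
c2 ⊕ 6e = ac
b5 ⊕ 66 = d3
51 ⊕ 69 = 38
f2 ⊕ 67 = 95
1b ⊕ 20 = 3b
0c ⊕ 74 = 78
b5 ⊕ 68 = dd

87ffacd338953b78dd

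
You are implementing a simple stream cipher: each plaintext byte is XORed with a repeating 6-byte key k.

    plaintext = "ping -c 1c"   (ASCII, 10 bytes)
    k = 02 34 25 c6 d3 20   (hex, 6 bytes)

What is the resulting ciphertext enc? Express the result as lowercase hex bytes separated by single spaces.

72 5d 4b a1 f3 0d 61 14 14 a5

The 6-byte key repeats, so the effective keystream is 02 34 25 c6 d3 20 02 34 25 c6.
byte 0: 70 ^ 02 = 72
byte 1: 69 ^ 34 = 5d
byte 2: 6e ^ 25 = 4b
byte 3: 67 ^ c6 = a1
byte 4: 20 ^ d3 = f3
byte 5: 2d ^ 20 = 0d
byte 6: 63 ^ 02 = 61
byte 7: 20 ^ 34 = 14
byte 8: 31 ^ 25 = 14
byte 9: 63 ^ c6 = a5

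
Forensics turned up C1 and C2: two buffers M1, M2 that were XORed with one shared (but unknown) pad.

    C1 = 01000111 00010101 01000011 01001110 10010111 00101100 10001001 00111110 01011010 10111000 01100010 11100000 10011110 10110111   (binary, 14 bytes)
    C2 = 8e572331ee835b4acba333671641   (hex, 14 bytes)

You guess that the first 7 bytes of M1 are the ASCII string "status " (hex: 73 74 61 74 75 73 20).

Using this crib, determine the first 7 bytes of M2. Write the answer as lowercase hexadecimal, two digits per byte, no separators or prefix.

ba36010b0cdcf2

First, C1 ⊕ C2 = (M1 ⊕ K) ⊕ (M2 ⊕ K) = M1 ⊕ M2, so the key drops out. Then M2 = (M1 ⊕ M2) ⊕ M1 over the first 7 bytes.
byte 0: (47 ^ 8e) ^ 73 = c9 ^ 73 = ba
byte 1: (15 ^ 57) ^ 74 = 42 ^ 74 = 36
byte 2: (43 ^ 23) ^ 61 = 60 ^ 61 = 01
byte 3: (4e ^ 31) ^ 74 = 7f ^ 74 = 0b
byte 4: (97 ^ ee) ^ 75 = 79 ^ 75 = 0c
byte 5: (2c ^ 83) ^ 73 = af ^ 73 = dc
byte 6: (89 ^ 5b) ^ 20 = d2 ^ 20 = f2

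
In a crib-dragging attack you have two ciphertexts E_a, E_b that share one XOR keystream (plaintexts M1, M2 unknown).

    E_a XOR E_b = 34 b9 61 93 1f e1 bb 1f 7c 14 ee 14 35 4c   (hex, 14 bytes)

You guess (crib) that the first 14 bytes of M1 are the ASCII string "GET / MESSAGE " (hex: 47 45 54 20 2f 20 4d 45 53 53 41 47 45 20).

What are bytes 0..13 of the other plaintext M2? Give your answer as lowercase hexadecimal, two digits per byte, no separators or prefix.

73fc35b330c1f65a2f47af53706c

Since E_a ⊕ E_b = M1 ⊕ M2, XORing with the guessed M1 bytes yields the corresponding M2 bytes: M2 = (E_a ⊕ E_b) ⊕ M1.
byte 0: 34 xor 47 = 73
byte 1: b9 xor 45 = fc
byte 2: 61 xor 54 = 35
byte 3: 93 xor 20 = b3
byte 4: 1f xor 2f = 30
byte 5: e1 xor 20 = c1
byte 6: bb xor 4d = f6
byte 7: 1f xor 45 = 5a
byte 8: 7c xor 53 = 2f
byte 9: 14 xor 53 = 47
byte 10: ee xor 41 = af
byte 11: 14 xor 47 = 53
byte 12: 35 xor 45 = 70
byte 13: 4c xor 20 = 6c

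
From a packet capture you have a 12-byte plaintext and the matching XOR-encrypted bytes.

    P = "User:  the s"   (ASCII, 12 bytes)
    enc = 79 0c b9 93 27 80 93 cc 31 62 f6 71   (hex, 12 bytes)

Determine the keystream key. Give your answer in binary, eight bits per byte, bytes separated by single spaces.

Since enc = P ⊕ key, XORing both sides with P gives key = P ⊕ enc.
55 XOR 79 = 2c
73 XOR 0c = 7f
65 XOR b9 = dc
72 XOR 93 = e1
3a XOR 27 = 1d
20 XOR 80 = a0
20 XOR 93 = b3
74 XOR cc = b8
68 XOR 31 = 59
65 XOR 62 = 07
20 XOR f6 = d6
73 XOR 71 = 02

00101100 01111111 11011100 11100001 00011101 10100000 10110011 10111000 01011001 00000111 11010110 00000010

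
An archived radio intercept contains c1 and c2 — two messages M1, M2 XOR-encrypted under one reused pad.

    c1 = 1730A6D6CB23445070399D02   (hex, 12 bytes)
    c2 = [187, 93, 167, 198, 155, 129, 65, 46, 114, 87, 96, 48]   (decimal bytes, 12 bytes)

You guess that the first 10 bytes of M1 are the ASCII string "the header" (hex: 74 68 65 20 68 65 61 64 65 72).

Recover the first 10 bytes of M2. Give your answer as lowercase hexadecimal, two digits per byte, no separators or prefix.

First, c1 ⊕ c2 = (M1 ⊕ K) ⊕ (M2 ⊕ K) = M1 ⊕ M2, so the key drops out. Then M2 = (M1 ⊕ M2) ⊕ M1 over the first 10 bytes.
byte 0: (17 ⊕ bb) ⊕ 74 = ac ⊕ 74 = d8
byte 1: (30 ⊕ 5d) ⊕ 68 = 6d ⊕ 68 = 05
byte 2: (a6 ⊕ a7) ⊕ 65 = 01 ⊕ 65 = 64
byte 3: (d6 ⊕ c6) ⊕ 20 = 10 ⊕ 20 = 30
byte 4: (cb ⊕ 9b) ⊕ 68 = 50 ⊕ 68 = 38
byte 5: (23 ⊕ 81) ⊕ 65 = a2 ⊕ 65 = c7
byte 6: (44 ⊕ 41) ⊕ 61 = 05 ⊕ 61 = 64
byte 7: (50 ⊕ 2e) ⊕ 64 = 7e ⊕ 64 = 1a
byte 8: (70 ⊕ 72) ⊕ 65 = 02 ⊕ 65 = 67
byte 9: (39 ⊕ 57) ⊕ 72 = 6e ⊕ 72 = 1c

d805643038c7641a671c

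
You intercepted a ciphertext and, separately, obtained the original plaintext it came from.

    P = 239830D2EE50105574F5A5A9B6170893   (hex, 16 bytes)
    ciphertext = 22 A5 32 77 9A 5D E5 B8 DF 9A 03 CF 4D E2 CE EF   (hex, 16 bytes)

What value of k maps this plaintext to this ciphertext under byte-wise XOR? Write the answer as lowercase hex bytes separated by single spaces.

01 3d 02 a5 74 0d f5 ed ab 6f a6 66 fb f5 c6 7c

Since ciphertext = P ⊕ k, XORing both sides with P gives k = P ⊕ ciphertext.
23 ⊕ 22 = 01
98 ⊕ a5 = 3d
30 ⊕ 32 = 02
d2 ⊕ 77 = a5
ee ⊕ 9a = 74
50 ⊕ 5d = 0d
10 ⊕ e5 = f5
55 ⊕ b8 = ed
74 ⊕ df = ab
f5 ⊕ 9a = 6f
a5 ⊕ 03 = a6
a9 ⊕ cf = 66
b6 ⊕ 4d = fb
17 ⊕ e2 = f5
08 ⊕ ce = c6
93 ⊕ ef = 7c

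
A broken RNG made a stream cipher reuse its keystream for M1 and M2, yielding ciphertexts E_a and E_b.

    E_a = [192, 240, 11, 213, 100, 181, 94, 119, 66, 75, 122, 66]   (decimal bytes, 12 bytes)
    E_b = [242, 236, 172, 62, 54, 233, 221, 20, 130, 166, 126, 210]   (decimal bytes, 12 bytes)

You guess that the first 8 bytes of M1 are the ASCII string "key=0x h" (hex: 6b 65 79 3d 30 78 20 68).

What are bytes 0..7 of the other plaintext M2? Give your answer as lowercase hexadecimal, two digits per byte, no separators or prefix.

First, E_a ⊕ E_b = (M1 ⊕ K) ⊕ (M2 ⊕ K) = M1 ⊕ M2, so the key drops out. Then M2 = (M1 ⊕ M2) ⊕ M1 over the first 8 bytes.
byte 0: (c0 xor f2) xor 6b = 32 xor 6b = 59
byte 1: (f0 xor ec) xor 65 = 1c xor 65 = 79
byte 2: (0b xor ac) xor 79 = a7 xor 79 = de
byte 3: (d5 xor 3e) xor 3d = eb xor 3d = d6
byte 4: (64 xor 36) xor 30 = 52 xor 30 = 62
byte 5: (b5 xor e9) xor 78 = 5c xor 78 = 24
byte 6: (5e xor dd) xor 20 = 83 xor 20 = a3
byte 7: (77 xor 14) xor 68 = 63 xor 68 = 0b

5979ded66224a30b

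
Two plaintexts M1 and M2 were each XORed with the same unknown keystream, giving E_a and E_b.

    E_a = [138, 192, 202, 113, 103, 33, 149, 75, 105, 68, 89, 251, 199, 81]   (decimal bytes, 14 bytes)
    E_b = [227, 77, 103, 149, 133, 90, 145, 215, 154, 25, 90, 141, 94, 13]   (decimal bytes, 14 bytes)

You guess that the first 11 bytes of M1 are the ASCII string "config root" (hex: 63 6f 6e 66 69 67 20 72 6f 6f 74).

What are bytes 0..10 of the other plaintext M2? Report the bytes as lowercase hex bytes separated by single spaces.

First, E_a ⊕ E_b = (M1 ⊕ K) ⊕ (M2 ⊕ K) = M1 ⊕ M2, so the key drops out. Then M2 = (M1 ⊕ M2) ⊕ M1 over the first 11 bytes.
byte 0: (8a ⊕ e3) ⊕ 63 = 69 ⊕ 63 = 0a
byte 1: (c0 ⊕ 4d) ⊕ 6f = 8d ⊕ 6f = e2
byte 2: (ca ⊕ 67) ⊕ 6e = ad ⊕ 6e = c3
byte 3: (71 ⊕ 95) ⊕ 66 = e4 ⊕ 66 = 82
byte 4: (67 ⊕ 85) ⊕ 69 = e2 ⊕ 69 = 8b
byte 5: (21 ⊕ 5a) ⊕ 67 = 7b ⊕ 67 = 1c
byte 6: (95 ⊕ 91) ⊕ 20 = 04 ⊕ 20 = 24
byte 7: (4b ⊕ d7) ⊕ 72 = 9c ⊕ 72 = ee
byte 8: (69 ⊕ 9a) ⊕ 6f = f3 ⊕ 6f = 9c
byte 9: (44 ⊕ 19) ⊕ 6f = 5d ⊕ 6f = 32
byte 10: (59 ⊕ 5a) ⊕ 74 = 03 ⊕ 74 = 77

0a e2 c3 82 8b 1c 24 ee 9c 32 77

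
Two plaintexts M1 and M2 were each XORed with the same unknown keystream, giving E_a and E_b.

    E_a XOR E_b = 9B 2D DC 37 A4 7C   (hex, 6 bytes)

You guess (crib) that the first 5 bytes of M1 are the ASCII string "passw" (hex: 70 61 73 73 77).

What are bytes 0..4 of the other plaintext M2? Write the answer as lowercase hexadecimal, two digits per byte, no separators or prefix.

eb4caf44d3

Since E_a ⊕ E_b = M1 ⊕ M2, XORing with the guessed M1 bytes yields the corresponding M2 bytes: M2 = (E_a ⊕ E_b) ⊕ M1.
byte 0: 155 xor 112 = 235
byte 1:  45 xor  97 =  76
byte 2: 220 xor 115 = 175
byte 3:  55 xor 115 =  68
byte 4: 164 xor 119 = 211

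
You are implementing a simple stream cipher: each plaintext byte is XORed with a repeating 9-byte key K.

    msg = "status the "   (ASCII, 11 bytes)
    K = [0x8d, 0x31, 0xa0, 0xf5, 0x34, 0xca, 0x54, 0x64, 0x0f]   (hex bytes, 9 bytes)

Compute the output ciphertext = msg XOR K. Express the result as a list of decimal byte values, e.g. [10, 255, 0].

The 9-byte key repeats, so the effective keystream is 8d 31 a0 f5 34 ca 54 64 0f 8d 31.
byte 0: 73 XOR 8d = fe
byte 1: 74 XOR 31 = 45
byte 2: 61 XOR a0 = c1
byte 3: 74 XOR f5 = 81
byte 4: 75 XOR 34 = 41
byte 5: 73 XOR ca = b9
byte 6: 20 XOR 54 = 74
byte 7: 74 XOR 64 = 10
byte 8: 68 XOR 0f = 67
byte 9: 65 XOR 8d = e8
byte 10: 20 XOR 31 = 11

[254, 69, 193, 129, 65, 185, 116, 16, 103, 232, 17]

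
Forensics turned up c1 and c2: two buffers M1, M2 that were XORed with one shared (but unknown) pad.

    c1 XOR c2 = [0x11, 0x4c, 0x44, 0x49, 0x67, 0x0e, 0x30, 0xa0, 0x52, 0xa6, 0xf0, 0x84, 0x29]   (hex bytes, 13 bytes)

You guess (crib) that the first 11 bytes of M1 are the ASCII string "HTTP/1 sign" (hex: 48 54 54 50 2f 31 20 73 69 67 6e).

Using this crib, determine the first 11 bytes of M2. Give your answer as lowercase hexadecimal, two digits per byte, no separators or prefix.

59181019483f10d33bc19e

Since c1 ⊕ c2 = M1 ⊕ M2, XORing with the guessed M1 bytes yields the corresponding M2 bytes: M2 = (c1 ⊕ c2) ⊕ M1.
11 ⊕ 48 = 59
4c ⊕ 54 = 18
44 ⊕ 54 = 10
49 ⊕ 50 = 19
67 ⊕ 2f = 48
0e ⊕ 31 = 3f
30 ⊕ 20 = 10
a0 ⊕ 73 = d3
52 ⊕ 69 = 3b
a6 ⊕ 67 = c1
f0 ⊕ 6e = 9e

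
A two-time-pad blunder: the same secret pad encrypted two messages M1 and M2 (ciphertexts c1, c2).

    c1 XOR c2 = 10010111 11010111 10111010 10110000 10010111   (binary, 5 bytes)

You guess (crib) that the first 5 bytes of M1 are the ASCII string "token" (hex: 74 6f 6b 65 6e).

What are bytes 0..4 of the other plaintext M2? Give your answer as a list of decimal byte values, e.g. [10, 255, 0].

Since c1 ⊕ c2 = M1 ⊕ M2, XORing with the guessed M1 bytes yields the corresponding M2 bytes: M2 = (c1 ⊕ c2) ⊕ M1.
byte 0: 97 XOR 74 = e3
byte 1: d7 XOR 6f = b8
byte 2: ba XOR 6b = d1
byte 3: b0 XOR 65 = d5
byte 4: 97 XOR 6e = f9

[227, 184, 209, 213, 249]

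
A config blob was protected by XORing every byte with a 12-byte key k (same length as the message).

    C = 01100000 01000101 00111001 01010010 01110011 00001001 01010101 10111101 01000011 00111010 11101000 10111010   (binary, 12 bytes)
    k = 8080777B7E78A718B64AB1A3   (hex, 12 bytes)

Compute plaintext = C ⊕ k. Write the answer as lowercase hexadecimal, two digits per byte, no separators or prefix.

byte 0: 60 xor 80 = e0
byte 1: 45 xor 80 = c5
byte 2: 39 xor 77 = 4e
byte 3: 52 xor 7b = 29
byte 4: 73 xor 7e = 0d
byte 5: 09 xor 78 = 71
byte 6: 55 xor a7 = f2
byte 7: bd xor 18 = a5
byte 8: 43 xor b6 = f5
byte 9: 3a xor 4a = 70
byte 10: e8 xor b1 = 59
byte 11: ba xor a3 = 19

e0c54e290d71f2a5f5705919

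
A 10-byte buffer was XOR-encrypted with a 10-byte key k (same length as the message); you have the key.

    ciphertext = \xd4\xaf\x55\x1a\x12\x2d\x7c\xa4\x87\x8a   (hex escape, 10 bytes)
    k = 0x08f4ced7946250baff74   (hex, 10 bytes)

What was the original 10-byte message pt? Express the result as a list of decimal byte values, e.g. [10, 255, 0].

XOR is its own inverse, so applying the key byte-wise gives the result directly.
11010100 XOR 00001000 = 11011100
10101111 XOR 11110100 = 01011011
01010101 XOR 11001110 = 10011011
00011010 XOR 11010111 = 11001101
00010010 XOR 10010100 = 10000110
00101101 XOR 01100010 = 01001111
01111100 XOR 01010000 = 00101100
10100100 XOR 10111010 = 00011110
10000111 XOR 11111111 = 01111000
10001010 XOR 01110100 = 11111110

[220, 91, 155, 205, 134, 79, 44, 30, 120, 254]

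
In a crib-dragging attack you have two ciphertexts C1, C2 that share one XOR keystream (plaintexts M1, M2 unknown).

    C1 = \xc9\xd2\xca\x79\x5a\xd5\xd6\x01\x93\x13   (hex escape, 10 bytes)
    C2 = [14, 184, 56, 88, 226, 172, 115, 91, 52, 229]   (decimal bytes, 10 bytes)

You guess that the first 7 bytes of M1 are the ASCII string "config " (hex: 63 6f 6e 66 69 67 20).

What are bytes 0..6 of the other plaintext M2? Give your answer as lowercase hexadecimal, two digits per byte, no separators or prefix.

a4059c47d11e85

First, C1 ⊕ C2 = (M1 ⊕ K) ⊕ (M2 ⊕ K) = M1 ⊕ M2, so the key drops out. Then M2 = (M1 ⊕ M2) ⊕ M1 over the first 7 bytes.
byte 0: (c9 ^ 0e) ^ 63 = c7 ^ 63 = a4
byte 1: (d2 ^ b8) ^ 6f = 6a ^ 6f = 05
byte 2: (ca ^ 38) ^ 6e = f2 ^ 6e = 9c
byte 3: (79 ^ 58) ^ 66 = 21 ^ 66 = 47
byte 4: (5a ^ e2) ^ 69 = b8 ^ 69 = d1
byte 5: (d5 ^ ac) ^ 67 = 79 ^ 67 = 1e
byte 6: (d6 ^ 73) ^ 20 = a5 ^ 20 = 85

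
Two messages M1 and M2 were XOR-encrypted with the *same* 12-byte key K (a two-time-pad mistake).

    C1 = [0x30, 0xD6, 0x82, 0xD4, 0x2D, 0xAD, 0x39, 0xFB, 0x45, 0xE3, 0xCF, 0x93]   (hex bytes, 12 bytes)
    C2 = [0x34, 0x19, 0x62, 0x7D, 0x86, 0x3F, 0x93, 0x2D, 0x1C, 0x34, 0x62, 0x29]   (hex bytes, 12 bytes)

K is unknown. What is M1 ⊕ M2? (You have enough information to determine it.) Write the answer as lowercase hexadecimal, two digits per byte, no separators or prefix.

C1 ⊕ C2 = (M1 ⊕ K) ⊕ (M2 ⊕ K) = M1 ⊕ M2 — the shared key cancels under XOR.
30 ^ 34 = 04
d6 ^ 19 = cf
82 ^ 62 = e0
d4 ^ 7d = a9
2d ^ 86 = ab
ad ^ 3f = 92
39 ^ 93 = aa
fb ^ 2d = d6
45 ^ 1c = 59
e3 ^ 34 = d7
cf ^ 62 = ad
93 ^ 29 = ba

04cfe0a9ab92aad659d7adba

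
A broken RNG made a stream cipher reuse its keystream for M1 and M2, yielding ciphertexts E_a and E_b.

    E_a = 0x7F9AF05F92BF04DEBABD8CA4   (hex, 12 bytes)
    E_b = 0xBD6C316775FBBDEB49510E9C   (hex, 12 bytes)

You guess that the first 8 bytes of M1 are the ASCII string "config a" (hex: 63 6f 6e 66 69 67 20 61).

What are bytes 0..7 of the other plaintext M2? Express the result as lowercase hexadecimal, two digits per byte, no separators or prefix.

First, E_a ⊕ E_b = (M1 ⊕ K) ⊕ (M2 ⊕ K) = M1 ⊕ M2, so the key drops out. Then M2 = (M1 ⊕ M2) ⊕ M1 over the first 8 bytes.
byte 0: (7f xor bd) xor 63 = c2 xor 63 = a1
byte 1: (9a xor 6c) xor 6f = f6 xor 6f = 99
byte 2: (f0 xor 31) xor 6e = c1 xor 6e = af
byte 3: (5f xor 67) xor 66 = 38 xor 66 = 5e
byte 4: (92 xor 75) xor 69 = e7 xor 69 = 8e
byte 5: (bf xor fb) xor 67 = 44 xor 67 = 23
byte 6: (04 xor bd) xor 20 = b9 xor 20 = 99
byte 7: (de xor eb) xor 61 = 35 xor 61 = 54

a199af5e8e239954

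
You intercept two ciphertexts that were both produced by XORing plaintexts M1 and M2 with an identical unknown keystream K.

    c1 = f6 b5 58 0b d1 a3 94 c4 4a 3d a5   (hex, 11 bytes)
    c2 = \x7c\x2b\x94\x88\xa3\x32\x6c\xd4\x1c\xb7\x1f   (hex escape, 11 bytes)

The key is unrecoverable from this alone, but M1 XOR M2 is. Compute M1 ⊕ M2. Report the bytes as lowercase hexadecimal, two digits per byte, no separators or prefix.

8a9ecc837291f810568aba

c1 ⊕ c2 = (M1 ⊕ K) ⊕ (M2 ⊕ K) = M1 ⊕ M2 — the shared key cancels under XOR.
246 XOR 124 = 138
181 XOR  43 = 158
 88 XOR 148 = 204
 11 XOR 136 = 131
209 XOR 163 = 114
163 XOR  50 = 145
148 XOR 108 = 248
196 XOR 212 =  16
 74 XOR  28 =  86
 61 XOR 183 = 138
165 XOR  31 = 186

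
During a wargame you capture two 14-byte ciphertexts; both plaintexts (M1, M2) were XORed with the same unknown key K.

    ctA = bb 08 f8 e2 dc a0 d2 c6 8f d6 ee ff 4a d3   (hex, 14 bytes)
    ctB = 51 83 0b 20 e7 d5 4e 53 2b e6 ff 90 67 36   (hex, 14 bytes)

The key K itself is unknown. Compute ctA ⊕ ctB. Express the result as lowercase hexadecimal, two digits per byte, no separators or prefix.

ea8bf3c23b759c95a430116f2de5

ctA ⊕ ctB = (M1 ⊕ K) ⊕ (M2 ⊕ K) = M1 ⊕ M2 — the shared key cancels under XOR.
bb ⊕ 51 = ea
08 ⊕ 83 = 8b
f8 ⊕ 0b = f3
e2 ⊕ 20 = c2
dc ⊕ e7 = 3b
a0 ⊕ d5 = 75
d2 ⊕ 4e = 9c
c6 ⊕ 53 = 95
8f ⊕ 2b = a4
d6 ⊕ e6 = 30
ee ⊕ ff = 11
ff ⊕ 90 = 6f
4a ⊕ 67 = 2d
d3 ⊕ 36 = e5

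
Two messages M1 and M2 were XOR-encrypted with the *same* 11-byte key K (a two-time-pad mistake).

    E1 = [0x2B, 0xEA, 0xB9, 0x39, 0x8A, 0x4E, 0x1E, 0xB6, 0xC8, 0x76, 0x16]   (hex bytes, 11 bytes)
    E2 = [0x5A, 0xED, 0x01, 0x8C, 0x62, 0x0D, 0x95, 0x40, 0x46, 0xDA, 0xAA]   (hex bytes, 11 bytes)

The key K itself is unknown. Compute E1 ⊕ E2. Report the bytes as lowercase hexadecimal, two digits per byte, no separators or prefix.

E1 ⊕ E2 = (M1 ⊕ K) ⊕ (M2 ⊕ K) = M1 ⊕ M2 — the shared key cancels under XOR.
 43 ^  90 = 113
234 ^ 237 =   7
185 ^   1 = 184
 57 ^ 140 = 181
138 ^  98 = 232
 78 ^  13 =  67
 30 ^ 149 = 139
182 ^  64 = 246
200 ^  70 = 142
118 ^ 218 = 172
 22 ^ 170 = 188

7107b8b5e8438bf68eacbc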